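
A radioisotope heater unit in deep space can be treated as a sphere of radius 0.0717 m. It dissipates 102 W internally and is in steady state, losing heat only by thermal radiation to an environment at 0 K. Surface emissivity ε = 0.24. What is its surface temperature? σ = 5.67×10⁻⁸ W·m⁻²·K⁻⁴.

Steady state: internal power = radiated power, P = εσA T⁴.
Radiating area A = 4πr² = 0.06460 m².
T⁴ = P/(εσA) = 102/(0.24·5.67×10⁻⁸·0.06460) = 1.160×10¹¹ K⁴.
T = (1.160×10¹¹)^(1/4).

T ≈ 584 K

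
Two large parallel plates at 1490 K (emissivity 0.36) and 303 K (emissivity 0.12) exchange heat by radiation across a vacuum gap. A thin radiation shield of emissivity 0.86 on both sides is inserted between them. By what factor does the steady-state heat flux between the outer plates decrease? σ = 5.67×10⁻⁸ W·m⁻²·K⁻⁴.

Without shield: q₀ = σΔ(T⁴)/(1/ε₁+1/ε₂−1) with denominator 10.11.
With shield the two gaps are in series; the resistances add: (1/ε₁+1/ε_s−1)+(1/ε_s+1/ε₂−1) = 2.941+8.496 = 11.44.
Heat-flux ratio q₀/q = 11.44/10.11.

factor ≈ 1.13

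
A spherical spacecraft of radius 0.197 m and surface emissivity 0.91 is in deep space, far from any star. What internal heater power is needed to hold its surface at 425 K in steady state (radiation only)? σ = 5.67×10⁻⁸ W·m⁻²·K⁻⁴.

P = εσ·4πr²·T⁴.
4πr² = 0.4877 m²; T⁴ = 3.263×10¹⁰ K⁴.
P = 0.91·5.67×10⁻⁸·0.4877·3.263×10¹⁰.

P ≈ 821 W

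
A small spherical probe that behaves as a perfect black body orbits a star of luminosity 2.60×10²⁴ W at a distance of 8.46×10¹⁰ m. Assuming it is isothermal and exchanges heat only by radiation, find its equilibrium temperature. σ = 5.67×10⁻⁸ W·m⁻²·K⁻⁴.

First find the stellar flux at distance d: S = L/(4πd²) = 2.60×10²⁴/(4π·(8.46×10¹⁰)²) = 28.91 W/m².
For an isothermal sphere, absorbed (1−a)S·πr² = emitted σ·4πr²·T⁴, so T⁴ = (1−a)S/(4σ).
T⁴ = 1.00·28.91/(4·5.67×10⁻⁸) = 1.275×10⁸ K⁴.

T ≈ 106 K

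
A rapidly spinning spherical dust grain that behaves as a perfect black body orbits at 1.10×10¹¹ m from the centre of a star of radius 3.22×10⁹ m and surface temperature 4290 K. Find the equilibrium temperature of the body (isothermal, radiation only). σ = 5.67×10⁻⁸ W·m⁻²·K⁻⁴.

T ≈ 519 K

The star's surface emits σT_*⁴; at distance d the flux is S = σT_*⁴(R_*/d)².
S = 5.67×10⁻⁸·(4290)⁴·(3.22×10⁹/1.10×10¹¹)² = 16460 W/m².
For an isothermal sphere T⁴ = (1−a)S/(4σ) = 7.256×10¹⁰ K⁴.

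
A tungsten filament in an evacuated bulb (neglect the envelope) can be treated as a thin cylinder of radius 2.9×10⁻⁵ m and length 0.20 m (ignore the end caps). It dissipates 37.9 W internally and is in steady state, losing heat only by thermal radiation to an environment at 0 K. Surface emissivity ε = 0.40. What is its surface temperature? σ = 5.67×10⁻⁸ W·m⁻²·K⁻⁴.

Steady state: internal power = radiated power, P = εσA T⁴.
Radiating area A = 2πrL = 3.644×10⁻⁵ m².
T⁴ = P/(εσA) = 37.9/(0.40·5.67×10⁻⁸·3.644×10⁻⁵) = 4.586×10¹³ K⁴.
T = (4.586×10¹³)^(1/4).

T ≈ 2600 K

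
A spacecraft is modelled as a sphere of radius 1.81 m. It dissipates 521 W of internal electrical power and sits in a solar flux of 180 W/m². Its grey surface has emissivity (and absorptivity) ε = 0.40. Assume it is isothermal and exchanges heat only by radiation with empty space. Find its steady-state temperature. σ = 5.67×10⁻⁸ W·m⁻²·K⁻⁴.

T ≈ 192 K

At steady state, absorbed solar power + internal power = radiated power.
Absorbed: α·S·A_cross = 0.40·180·10.29 = 741.0 W (cross-section πr²).
Total input = 741.0 + 521 = 1262 W.
Radiated: εσ·A_surf·T⁴ with A_surf = 4πr² = 41.17 m².
T⁴ = 1262/(0.40·5.67×10⁻⁸·41.17) = 1.352×10⁹ K⁴.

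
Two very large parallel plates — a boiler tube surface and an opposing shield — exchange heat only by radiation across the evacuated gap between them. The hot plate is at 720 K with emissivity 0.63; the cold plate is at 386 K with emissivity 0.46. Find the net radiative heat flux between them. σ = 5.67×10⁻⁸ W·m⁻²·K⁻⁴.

q ≈ 5060 W/m²

For two infinite grey parallel plates, q = σ(T₁⁴ − T₂⁴)/(1/ε₁ + 1/ε₂ − 1).
T₁⁴ − T₂⁴ = 2.687×10¹¹ − 2.220×10¹⁰ = 2.465×10¹¹ K⁴.
1/ε₁ + 1/ε₂ − 1 = 1.587 + 2.174 − 1 = 2.761.
q = 5.67×10⁻⁸ × 2.465×10¹¹ / 2.761.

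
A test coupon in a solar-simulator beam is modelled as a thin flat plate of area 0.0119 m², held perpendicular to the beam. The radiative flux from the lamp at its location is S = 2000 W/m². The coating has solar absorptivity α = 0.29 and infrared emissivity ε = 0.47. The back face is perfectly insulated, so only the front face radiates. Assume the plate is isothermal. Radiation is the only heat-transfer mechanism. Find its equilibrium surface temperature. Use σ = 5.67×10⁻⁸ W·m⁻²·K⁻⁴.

At equilibrium, absorbed power = emitted power.
Absorbing cross-section = A = 0.01190 m²; emitting surface = A = 0.01190 m² (ratio 1).
αS·A_cross = εσ·A_surf·T⁴  ⇒  T⁴ = αS/(ε·1σ).
T⁴ = 0.290·2000/(0.47·1·5.67×10⁻⁸) = 2.176×10¹⁰ K⁴.
T = (2.176×10¹⁰)^(1/4).

T ≈ 384 K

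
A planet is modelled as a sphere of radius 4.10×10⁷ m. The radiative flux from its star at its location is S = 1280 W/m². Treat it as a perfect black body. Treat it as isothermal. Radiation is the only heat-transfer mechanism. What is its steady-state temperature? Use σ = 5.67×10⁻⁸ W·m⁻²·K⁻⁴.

At equilibrium, absorbed power = emitted power.
Absorbing cross-section = πr² = 5.281×10¹⁵ m²; emitting surface = 4πr² = 2.112×10¹⁶ m² (ratio 4).
S·A_cross = εσ·A_surf·T⁴  ⇒  T⁴ = S/(4σ).
T⁴ = 1.00·1280/(4·5.67×10⁻⁸) = 5.644×10⁹ K⁴.
T = (5.644×10⁹)^(1/4).

T ≈ 274 K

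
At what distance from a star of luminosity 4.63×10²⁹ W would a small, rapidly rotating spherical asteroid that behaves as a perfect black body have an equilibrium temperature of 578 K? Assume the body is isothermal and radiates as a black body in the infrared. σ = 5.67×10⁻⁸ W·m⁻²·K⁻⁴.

d ≈ 1.21×10¹² m

For an isothermal black-emitting sphere, (1−a)S·πr² = σ·4πr²·T⁴ ⇒ S = 4σT⁴/(1−a).
S = 4·5.67×10⁻⁸·(578)⁴/1.00 = 25310 W/m².
Flux falls as S = L/(4πd²), so d = √(L/(4πS)) = √(4.63×10²⁹/(4π·25310)).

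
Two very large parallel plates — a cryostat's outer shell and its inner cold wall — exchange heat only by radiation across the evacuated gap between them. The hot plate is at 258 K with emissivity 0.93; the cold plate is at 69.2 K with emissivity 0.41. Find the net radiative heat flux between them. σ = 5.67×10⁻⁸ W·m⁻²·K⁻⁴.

For two infinite grey parallel plates, q = σ(T₁⁴ − T₂⁴)/(1/ε₁ + 1/ε₂ − 1).
T₁⁴ − T₂⁴ = 4.431×10⁹ − 2.293×10⁷ = 4.408×10⁹ K⁴.
1/ε₁ + 1/ε₂ − 1 = 1.075 + 2.439 − 1 = 2.514.
q = 5.67×10⁻⁸ × 4.408×10⁹ / 2.514.

q ≈ 99.4 W/m²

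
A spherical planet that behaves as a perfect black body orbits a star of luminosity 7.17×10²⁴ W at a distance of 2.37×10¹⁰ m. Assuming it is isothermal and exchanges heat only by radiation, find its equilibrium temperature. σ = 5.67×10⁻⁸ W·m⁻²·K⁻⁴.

T ≈ 259 K

First find the stellar flux at distance d: S = L/(4πd²) = 7.17×10²⁴/(4π·(2.37×10¹⁰)²) = 1016 W/m².
For an isothermal sphere, absorbed (1−a)S·πr² = emitted σ·4πr²·T⁴, so T⁴ = (1−a)S/(4σ).
T⁴ = 1.00·1016/(4·5.67×10⁻⁸) = 4.479×10⁹ K⁴.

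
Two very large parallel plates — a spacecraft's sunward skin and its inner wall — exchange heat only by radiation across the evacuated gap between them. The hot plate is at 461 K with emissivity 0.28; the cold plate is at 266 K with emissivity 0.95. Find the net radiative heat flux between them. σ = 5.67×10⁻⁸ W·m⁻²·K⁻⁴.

For two infinite grey parallel plates, q = σ(T₁⁴ − T₂⁴)/(1/ε₁ + 1/ε₂ − 1).
T₁⁴ − T₂⁴ = 4.517×10¹⁰ − 5.006×10⁹ = 4.016×10¹⁰ K⁴.
1/ε₁ + 1/ε₂ − 1 = 3.571 + 1.053 − 1 = 3.624.
q = 5.67×10⁻⁸ × 4.016×10¹⁰ / 3.624.

q ≈ 628 W/m²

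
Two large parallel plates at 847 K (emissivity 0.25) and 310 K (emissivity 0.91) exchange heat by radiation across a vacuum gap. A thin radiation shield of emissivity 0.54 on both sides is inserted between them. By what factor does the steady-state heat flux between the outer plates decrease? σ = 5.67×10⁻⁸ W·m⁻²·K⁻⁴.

factor ≈ 1.66

Without shield: q₀ = σΔ(T⁴)/(1/ε₁+1/ε₂−1) with denominator 4.099.
With shield the two gaps are in series; the resistances add: (1/ε₁+1/ε_s−1)+(1/ε_s+1/ε₂−1) = 4.852+1.951 = 6.803.
Heat-flux ratio q₀/q = 6.803/4.099.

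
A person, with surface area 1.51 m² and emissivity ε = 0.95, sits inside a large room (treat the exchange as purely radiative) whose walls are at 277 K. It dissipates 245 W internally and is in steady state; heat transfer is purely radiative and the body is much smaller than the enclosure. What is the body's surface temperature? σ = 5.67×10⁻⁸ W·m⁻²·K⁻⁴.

For a small grey body in a large enclosure, net radiated power = εσA(T⁴ − T_w⁴).
Steady state: P = εσA(T⁴ − T_w⁴) with A = 1.51 m².
T⁴ = P/(εσA) + T_w⁴ = 245/(0.95·5.67×10⁻⁸·1.510) + (277)⁴
    = 3.012×10⁹ + 5.887×10⁹ = 8.900×10⁹ K⁴.

T ≈ 307 K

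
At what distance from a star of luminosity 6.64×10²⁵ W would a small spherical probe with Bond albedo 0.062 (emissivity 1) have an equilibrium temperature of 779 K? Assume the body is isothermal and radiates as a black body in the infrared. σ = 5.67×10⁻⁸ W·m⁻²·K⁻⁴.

For an isothermal black-emitting sphere, (1−a)S·πr² = σ·4πr²·T⁴ ⇒ S = 4σT⁴/(1−a).
S = 4·5.67×10⁻⁸·(779)⁴/0.938 = 89040 W/m².
Flux falls as S = L/(4πd²), so d = √(L/(4πS)) = √(6.64×10²⁵/(4π·89040)).

d ≈ 7.70×10⁹ m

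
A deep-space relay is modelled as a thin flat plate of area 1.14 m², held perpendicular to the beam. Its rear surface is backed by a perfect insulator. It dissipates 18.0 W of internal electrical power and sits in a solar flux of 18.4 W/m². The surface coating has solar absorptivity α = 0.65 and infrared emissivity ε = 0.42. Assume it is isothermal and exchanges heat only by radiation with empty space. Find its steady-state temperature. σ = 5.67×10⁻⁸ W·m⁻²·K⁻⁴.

T ≈ 185 K

At steady state, absorbed solar power + internal power = radiated power.
Absorbed: α·S·A_cross = 0.65·18.4·1.140 = 13.63 W (cross-section A).
Total input = 13.63 + 18.0 = 31.63 W.
Radiated: εσ·A_surf·T⁴ with A_surf = A = 1.140 m².
T⁴ = 31.63/(0.42·5.67×10⁻⁸·1.140) = 1.165×10⁹ K⁴.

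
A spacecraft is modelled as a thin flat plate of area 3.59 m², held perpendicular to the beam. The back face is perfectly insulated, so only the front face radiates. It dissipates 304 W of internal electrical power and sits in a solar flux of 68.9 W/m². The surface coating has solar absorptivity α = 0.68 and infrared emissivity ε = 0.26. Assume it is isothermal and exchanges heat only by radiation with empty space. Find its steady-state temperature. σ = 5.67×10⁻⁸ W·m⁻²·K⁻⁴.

At steady state, absorbed solar power + internal power = radiated power.
Absorbed: α·S·A_cross = 0.68·68.9·3.590 = 168.2 W (cross-section A).
Total input = 168.2 + 304 = 472.2 W.
Radiated: εσ·A_surf·T⁴ with A_surf = A = 3.590 m².
T⁴ = 472.2/(0.26·5.67×10⁻⁸·3.590) = 8.922×10⁹ K⁴.

T ≈ 307 K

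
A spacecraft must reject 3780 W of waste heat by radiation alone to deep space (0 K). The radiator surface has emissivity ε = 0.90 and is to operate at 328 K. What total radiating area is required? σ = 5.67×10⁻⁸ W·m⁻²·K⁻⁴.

A ≈ 6.40 m²

P = εσA T⁴ ⇒ A = P/(εσT⁴).
T⁴ = 1.157×10¹⁰ K⁴.
A = 3780/(0.90 × 5.67×10⁻⁸ × 1.157×10¹⁰).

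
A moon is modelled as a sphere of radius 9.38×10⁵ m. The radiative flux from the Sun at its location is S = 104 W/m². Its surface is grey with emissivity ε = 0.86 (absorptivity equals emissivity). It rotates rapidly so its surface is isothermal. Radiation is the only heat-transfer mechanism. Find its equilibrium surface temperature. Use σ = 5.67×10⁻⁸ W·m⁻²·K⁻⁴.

At equilibrium, absorbed power = emitted power.
Absorbing cross-section = πr² = 2.764×10¹² m²; emitting surface = 4πr² = 1.106×10¹³ m² (ratio 4).
εS·A_cross = εσ·A_surf·T⁴  ⇒  T⁴ = S/(4σ)   (ε cancels).
T⁴ = 104/(4·5.67×10⁻⁸) = 4.586×10⁸ K⁴.
T = (4.586×10⁸)^(1/4).

T ≈ 146 K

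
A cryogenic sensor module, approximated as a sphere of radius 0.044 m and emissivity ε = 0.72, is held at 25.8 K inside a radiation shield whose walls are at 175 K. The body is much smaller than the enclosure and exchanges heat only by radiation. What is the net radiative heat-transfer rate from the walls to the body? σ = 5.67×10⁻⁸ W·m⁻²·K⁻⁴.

For a small grey body in a large enclosure: P_net = εσA(T_body⁴ − T_wall⁴).
A = 4πr² = 0.02433 m²; T_body⁴ − T_wall⁴ = 4.431×10⁵ − 9.379×10⁸ = -9.374×10⁸ K⁴.
|P_net| = 0.72·5.67×10⁻⁸·0.02433·9.374×10⁸.

P_net ≈ 0.931 W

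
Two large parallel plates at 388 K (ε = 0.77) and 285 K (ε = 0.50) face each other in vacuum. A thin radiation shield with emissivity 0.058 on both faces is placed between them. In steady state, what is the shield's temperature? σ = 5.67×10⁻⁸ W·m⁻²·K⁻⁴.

In steady state the net flux on the hot side equals that on the cold side.
σ(T₁⁴−T_s⁴)/D₁ = σ(T_s⁴−T₂⁴)/D₂, with D₁ = 1/ε₁+1/ε_s−1 = 17.54, D₂ = 1/ε_s+1/ε₂−1 = 18.24.
Solve for T_s⁴: T_s⁴ = (D₂·T₁⁴ + D₁·T₂⁴)/(D₁+D₂) = 1.479×10¹⁰ K⁴.

T_s ≈ 349 K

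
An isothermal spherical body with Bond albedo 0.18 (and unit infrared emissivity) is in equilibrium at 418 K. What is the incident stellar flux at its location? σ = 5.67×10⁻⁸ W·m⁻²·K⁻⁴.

(1−a)S·πr² = σ·4πr²·T⁴ ⇒ S = 4σT⁴/(1−a).
S = 4·5.67×10⁻⁸·3.053×10¹⁰/0.820.

S ≈ 8440 W/m²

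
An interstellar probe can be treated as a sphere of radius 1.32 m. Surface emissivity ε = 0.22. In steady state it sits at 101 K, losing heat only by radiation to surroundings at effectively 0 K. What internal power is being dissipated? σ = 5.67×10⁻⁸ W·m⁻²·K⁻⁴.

Steady state: P = εσA T⁴.
A = 4πr² = 21.90 m²; T⁴ = (101)⁴ = 1.041×10⁸ K⁴.
P = 0.22 × 5.67×10⁻⁸ × 21.90 × 1.041×10⁸.

P ≈ 28.4 W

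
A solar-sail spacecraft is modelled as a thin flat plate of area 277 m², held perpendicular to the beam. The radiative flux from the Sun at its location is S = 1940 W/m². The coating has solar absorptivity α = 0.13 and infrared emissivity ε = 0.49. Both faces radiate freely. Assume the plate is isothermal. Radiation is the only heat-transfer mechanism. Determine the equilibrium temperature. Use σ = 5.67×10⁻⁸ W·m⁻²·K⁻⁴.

At equilibrium, absorbed power = emitted power.
Absorbing cross-section = A = 277.0 m²; emitting surface = 2A = 554.0 m² (ratio 2).
αS·A_cross = εσ·A_surf·T⁴  ⇒  T⁴ = αS/(ε·2σ).
T⁴ = 0.130·1940/(0.49·2·5.67×10⁻⁸) = 4.539×10⁹ K⁴.
T = (4.539×10⁹)^(1/4).

T ≈ 260 K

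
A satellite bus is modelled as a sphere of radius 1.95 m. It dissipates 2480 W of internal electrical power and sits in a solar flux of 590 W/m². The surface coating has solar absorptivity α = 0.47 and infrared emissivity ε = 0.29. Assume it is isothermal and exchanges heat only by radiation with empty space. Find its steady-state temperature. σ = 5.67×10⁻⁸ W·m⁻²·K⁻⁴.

At steady state, absorbed solar power + internal power = radiated power.
Absorbed: α·S·A_cross = 0.47·590·11.95 = 3313 W (cross-section πr²).
Total input = 3313 + 2480 = 5793 W.
Radiated: εσ·A_surf·T⁴ with A_surf = 4πr² = 47.78 m².
T⁴ = 5793/(0.29·5.67×10⁻⁸·47.78) = 7.372×10⁹ K⁴.

T ≈ 293 K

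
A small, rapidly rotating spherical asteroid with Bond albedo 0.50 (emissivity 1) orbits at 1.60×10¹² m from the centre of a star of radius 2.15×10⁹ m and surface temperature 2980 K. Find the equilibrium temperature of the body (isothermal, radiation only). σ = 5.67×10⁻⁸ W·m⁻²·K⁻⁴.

T ≈ 65.0 K

The star's surface emits σT_*⁴; at distance d the flux is S = σT_*⁴(R_*/d)².
S = 5.67×10⁻⁸·(2980)⁴·(2.15×10⁹/1.60×10¹²)² = 8.074 W/m².
For an isothermal sphere T⁴ = (1−a)S/(4σ) = 1.780×10⁷ K⁴.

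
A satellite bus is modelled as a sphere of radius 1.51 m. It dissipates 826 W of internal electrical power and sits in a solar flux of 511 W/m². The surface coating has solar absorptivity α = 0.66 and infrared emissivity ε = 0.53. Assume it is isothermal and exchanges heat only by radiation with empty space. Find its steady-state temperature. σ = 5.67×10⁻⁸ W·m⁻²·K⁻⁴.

At steady state, absorbed solar power + internal power = radiated power.
Absorbed: α·S·A_cross = 0.66·511·7.163 = 2416 W (cross-section πr²).
Total input = 2416 + 826 = 3242 W.
Radiated: εσ·A_surf·T⁴ with A_surf = 4πr² = 28.65 m².
T⁴ = 3242/(0.53·5.67×10⁻⁸·28.65) = 3.765×10⁹ K⁴.

T ≈ 248 K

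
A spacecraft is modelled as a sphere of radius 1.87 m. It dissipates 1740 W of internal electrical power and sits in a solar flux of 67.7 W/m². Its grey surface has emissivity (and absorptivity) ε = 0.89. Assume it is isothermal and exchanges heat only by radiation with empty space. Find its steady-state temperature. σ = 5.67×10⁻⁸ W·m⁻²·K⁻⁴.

T ≈ 181 K

At steady state, absorbed solar power + internal power = radiated power.
Absorbed: α·S·A_cross = 0.89·67.7·10.99 = 661.9 W (cross-section πr²).
Total input = 661.9 + 1740 = 2402 W.
Radiated: εσ·A_surf·T⁴ with A_surf = 4πr² = 43.94 m².
T⁴ = 2402/(0.89·5.67×10⁻⁸·43.94) = 1.083×10⁹ K⁴.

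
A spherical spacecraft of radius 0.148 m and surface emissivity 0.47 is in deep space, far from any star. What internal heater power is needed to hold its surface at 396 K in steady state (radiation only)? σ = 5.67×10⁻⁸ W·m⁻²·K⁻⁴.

P ≈ 180 W

P = εσ·4πr²·T⁴.
4πr² = 0.2753 m²; T⁴ = 2.459×10¹⁰ K⁴.
P = 0.47·5.67×10⁻⁸·0.2753·2.459×10¹⁰.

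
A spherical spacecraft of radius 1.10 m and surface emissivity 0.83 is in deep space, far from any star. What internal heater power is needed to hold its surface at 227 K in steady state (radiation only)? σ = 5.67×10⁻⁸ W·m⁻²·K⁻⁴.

P ≈ 1900 W

P = εσ·4πr²·T⁴.
4πr² = 15.21 m²; T⁴ = 2.655×10⁹ K⁴.
P = 0.83·5.67×10⁻⁸·15.21·2.655×10⁹.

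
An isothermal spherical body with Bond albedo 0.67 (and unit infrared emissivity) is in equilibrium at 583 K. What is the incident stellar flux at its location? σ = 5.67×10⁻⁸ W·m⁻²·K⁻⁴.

S ≈ 79400 W/m²

(1−a)S·πr² = σ·4πr²·T⁴ ⇒ S = 4σT⁴/(1−a).
S = 4·5.67×10⁻⁸·1.155×10¹¹/0.330.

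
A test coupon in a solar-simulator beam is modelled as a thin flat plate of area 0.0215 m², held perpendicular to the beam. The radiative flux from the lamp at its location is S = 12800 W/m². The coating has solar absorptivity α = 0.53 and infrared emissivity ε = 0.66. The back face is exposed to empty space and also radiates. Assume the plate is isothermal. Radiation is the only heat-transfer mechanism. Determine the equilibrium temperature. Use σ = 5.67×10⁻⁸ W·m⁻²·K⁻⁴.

At equilibrium, absorbed power = emitted power.
Absorbing cross-section = A = 0.02150 m²; emitting surface = 2A = 0.04300 m² (ratio 2).
αS·A_cross = εσ·A_surf·T⁴  ⇒  T⁴ = αS/(ε·2σ).
T⁴ = 0.530·12800/(0.66·2·5.67×10⁻⁸) = 9.064×10¹⁰ K⁴.
T = (9.064×10¹⁰)^(1/4).

T ≈ 549 K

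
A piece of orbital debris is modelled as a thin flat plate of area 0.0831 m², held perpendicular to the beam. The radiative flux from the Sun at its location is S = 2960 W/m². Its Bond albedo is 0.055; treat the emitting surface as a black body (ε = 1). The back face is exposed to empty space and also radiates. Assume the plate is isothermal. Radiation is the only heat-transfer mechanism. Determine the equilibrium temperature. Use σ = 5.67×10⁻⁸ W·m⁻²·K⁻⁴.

T ≈ 396 K

At equilibrium, absorbed power = emitted power.
Absorbing cross-section = A = 0.08310 m²; emitting surface = 2A = 0.1662 m² (ratio 2).
(1−a)S·A_cross = εσ·A_surf·T⁴  ⇒  T⁴ = (1−a)S/(2σ).
T⁴ = 0.945·2960/(2·5.67×10⁻⁸) = 2.467×10¹⁰ K⁴.
T = (2.467×10¹⁰)^(1/4).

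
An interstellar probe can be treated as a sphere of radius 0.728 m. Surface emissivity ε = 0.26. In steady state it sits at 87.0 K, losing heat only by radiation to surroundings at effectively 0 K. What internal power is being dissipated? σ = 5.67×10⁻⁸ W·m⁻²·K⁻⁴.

P ≈ 5.62 W

Steady state: P = εσA T⁴.
A = 4πr² = 6.660 m²; T⁴ = (87.0)⁴ = 5.729×10⁷ K⁴.
P = 0.26 × 5.67×10⁻⁸ × 6.660 × 5.729×10⁷.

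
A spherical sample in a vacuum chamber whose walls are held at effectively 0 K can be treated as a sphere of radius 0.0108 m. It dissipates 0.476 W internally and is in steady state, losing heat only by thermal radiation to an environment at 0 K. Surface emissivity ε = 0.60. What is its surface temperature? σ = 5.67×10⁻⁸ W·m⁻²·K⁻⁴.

Steady state: internal power = radiated power, P = εσA T⁴.
Radiating area A = 4πr² = 0.001466 m².
T⁴ = P/(εσA) = 0.476/(0.60·5.67×10⁻⁸·0.001466) = 9.546×10⁹ K⁴.
T = (9.546×10⁹)^(1/4).

T ≈ 313 K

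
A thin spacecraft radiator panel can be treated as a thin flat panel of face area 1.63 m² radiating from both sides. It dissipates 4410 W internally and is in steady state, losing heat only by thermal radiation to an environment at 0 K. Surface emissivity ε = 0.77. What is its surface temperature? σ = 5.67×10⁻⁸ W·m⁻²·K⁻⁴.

Steady state: internal power = radiated power, P = εσA T⁴.
Radiating area A = 2·1.63 = 3.260 m².
T⁴ = P/(εσA) = 4410/(0.77·5.67×10⁻⁸·3.260) = 3.098×10¹⁰ K⁴.
T = (3.098×10¹⁰)^(1/4).

T ≈ 420 K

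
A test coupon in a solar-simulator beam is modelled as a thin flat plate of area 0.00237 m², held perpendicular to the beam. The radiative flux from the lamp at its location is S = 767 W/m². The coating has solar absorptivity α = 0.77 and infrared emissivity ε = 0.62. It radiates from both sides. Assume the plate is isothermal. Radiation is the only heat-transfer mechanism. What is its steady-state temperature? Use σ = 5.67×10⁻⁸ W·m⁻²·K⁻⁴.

At equilibrium, absorbed power = emitted power.
Absorbing cross-section = A = 0.002370 m²; emitting surface = 2A = 0.004740 m² (ratio 2).
αS·A_cross = εσ·A_surf·T⁴  ⇒  T⁴ = αS/(ε·2σ).
T⁴ = 0.770·767/(0.62·2·5.67×10⁻⁸) = 8.400×10⁹ K⁴.
T = (8.400×10⁹)^(1/4).

T ≈ 303 K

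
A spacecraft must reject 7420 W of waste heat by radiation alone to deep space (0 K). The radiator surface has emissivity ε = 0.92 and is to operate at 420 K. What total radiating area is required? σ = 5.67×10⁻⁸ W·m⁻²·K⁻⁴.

P = εσA T⁴ ⇒ A = P/(εσT⁴).
T⁴ = 3.112×10¹⁰ K⁴.
A = 7420/(0.92 × 5.67×10⁻⁸ × 3.112×10¹⁰).

A ≈ 4.57 m²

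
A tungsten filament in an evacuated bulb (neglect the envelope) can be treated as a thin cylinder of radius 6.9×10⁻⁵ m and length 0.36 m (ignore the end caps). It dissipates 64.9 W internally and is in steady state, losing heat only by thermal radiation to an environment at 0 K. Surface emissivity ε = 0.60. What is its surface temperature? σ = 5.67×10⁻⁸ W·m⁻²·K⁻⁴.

Steady state: internal power = radiated power, P = εσA T⁴.
Radiating area A = 2πrL = 1.561×10⁻⁴ m².
T⁴ = P/(εσA) = 64.9/(0.60·5.67×10⁻⁸·1.561×10⁻⁴) = 1.222×10¹³ K⁴.
T = (1.222×10¹³)^(1/4).

T ≈ 1870 K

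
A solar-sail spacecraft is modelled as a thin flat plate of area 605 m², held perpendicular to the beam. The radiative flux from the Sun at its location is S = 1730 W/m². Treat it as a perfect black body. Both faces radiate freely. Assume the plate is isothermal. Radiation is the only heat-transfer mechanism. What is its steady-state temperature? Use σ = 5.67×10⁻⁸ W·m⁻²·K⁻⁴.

T ≈ 351 K

At equilibrium, absorbed power = emitted power.
Absorbing cross-section = A = 605.0 m²; emitting surface = 2A = 1210 m² (ratio 2).
S·A_cross = εσ·A_surf·T⁴  ⇒  T⁴ = S/(2σ).
T⁴ = 1.00·1730/(2·5.67×10⁻⁸) = 1.526×10¹⁰ K⁴.
T = (1.526×10¹⁰)^(1/4).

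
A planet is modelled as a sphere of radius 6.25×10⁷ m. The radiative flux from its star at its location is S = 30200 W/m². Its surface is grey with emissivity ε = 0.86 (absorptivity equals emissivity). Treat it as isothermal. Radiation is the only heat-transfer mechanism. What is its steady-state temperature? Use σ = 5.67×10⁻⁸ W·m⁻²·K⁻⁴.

At equilibrium, absorbed power = emitted power.
Absorbing cross-section = πr² = 1.227×10¹⁶ m²; emitting surface = 4πr² = 4.909×10¹⁶ m² (ratio 4).
εS·A_cross = εσ·A_surf·T⁴  ⇒  T⁴ = S/(4σ)   (ε cancels).
T⁴ = 30200/(4·5.67×10⁻⁸) = 1.332×10¹¹ K⁴.
T = (1.332×10¹¹)^(1/4).

T ≈ 604 K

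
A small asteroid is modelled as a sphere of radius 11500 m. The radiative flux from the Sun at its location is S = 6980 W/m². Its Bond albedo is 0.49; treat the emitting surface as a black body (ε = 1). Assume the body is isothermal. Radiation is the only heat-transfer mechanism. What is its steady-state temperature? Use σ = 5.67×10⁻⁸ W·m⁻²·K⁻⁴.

T ≈ 354 K

At equilibrium, absorbed power = emitted power.
Absorbing cross-section = πr² = 4.155×10⁸ m²; emitting surface = 4πr² = 1.662×10⁹ m² (ratio 4).
(1−a)S·A_cross = εσ·A_surf·T⁴  ⇒  T⁴ = (1−a)S/(4σ).
T⁴ = 0.510·6980/(4·5.67×10⁻⁸) = 1.570×10¹⁰ K⁴.
T = (1.570×10¹⁰)^(1/4).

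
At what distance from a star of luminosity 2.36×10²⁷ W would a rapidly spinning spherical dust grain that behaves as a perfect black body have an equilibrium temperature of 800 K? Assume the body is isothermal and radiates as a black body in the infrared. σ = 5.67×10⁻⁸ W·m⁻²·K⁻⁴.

For an isothermal black-emitting sphere, (1−a)S·πr² = σ·4πr²·T⁴ ⇒ S = 4σT⁴/(1−a).
S = 4·5.67×10⁻⁸·(800)⁴/1.00 = 92900 W/m².
Flux falls as S = L/(4πd²), so d = √(L/(4πS)) = √(2.36×10²⁷/(4π·92900)).

d ≈ 4.50×10¹⁰ m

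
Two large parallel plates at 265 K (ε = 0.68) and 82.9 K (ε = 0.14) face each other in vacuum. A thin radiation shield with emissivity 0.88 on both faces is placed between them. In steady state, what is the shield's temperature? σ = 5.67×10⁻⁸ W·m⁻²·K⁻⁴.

In steady state the net flux on the hot side equals that on the cold side.
σ(T₁⁴−T_s⁴)/D₁ = σ(T_s⁴−T₂⁴)/D₂, with D₁ = 1/ε₁+1/ε_s−1 = 1.607, D₂ = 1/ε_s+1/ε₂−1 = 7.279.
Solve for T_s⁴: T_s⁴ = (D₂·T₁⁴ + D₁·T₂⁴)/(D₁+D₂) = 4.048×10⁹ K⁴.

T_s ≈ 252 K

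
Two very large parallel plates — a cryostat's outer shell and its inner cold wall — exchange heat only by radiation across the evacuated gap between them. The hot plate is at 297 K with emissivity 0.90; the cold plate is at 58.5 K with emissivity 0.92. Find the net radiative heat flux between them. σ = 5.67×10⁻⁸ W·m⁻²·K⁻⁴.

For two infinite grey parallel plates, q = σ(T₁⁴ − T₂⁴)/(1/ε₁ + 1/ε₂ − 1).
T₁⁴ − T₂⁴ = 7.781×10⁹ − 1.171×10⁷ = 7.769×10⁹ K⁴.
1/ε₁ + 1/ε₂ − 1 = 1.111 + 1.087 − 1 = 1.198.
q = 5.67×10⁻⁸ × 7.769×10⁹ / 1.198.

q ≈ 368 W/m²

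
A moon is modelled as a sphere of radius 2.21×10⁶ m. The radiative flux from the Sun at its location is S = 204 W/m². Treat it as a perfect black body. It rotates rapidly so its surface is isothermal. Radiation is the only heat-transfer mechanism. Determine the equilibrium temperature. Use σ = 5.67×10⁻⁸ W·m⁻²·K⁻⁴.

At equilibrium, absorbed power = emitted power.
Absorbing cross-section = πr² = 1.534×10¹³ m²; emitting surface = 4πr² = 6.138×10¹³ m² (ratio 4).
S·A_cross = εσ·A_surf·T⁴  ⇒  T⁴ = S/(4σ).
T⁴ = 1.00·204/(4·5.67×10⁻⁸) = 8.995×10⁸ K⁴.
T = (8.995×10⁸)^(1/4).

T ≈ 173 K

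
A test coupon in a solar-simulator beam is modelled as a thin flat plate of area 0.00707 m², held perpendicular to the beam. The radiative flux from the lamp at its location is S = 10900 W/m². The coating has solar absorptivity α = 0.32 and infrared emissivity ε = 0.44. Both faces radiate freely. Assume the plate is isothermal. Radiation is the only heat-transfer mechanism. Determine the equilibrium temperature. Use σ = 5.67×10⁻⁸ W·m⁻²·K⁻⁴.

T ≈ 514 K

At equilibrium, absorbed power = emitted power.
Absorbing cross-section = A = 0.007070 m²; emitting surface = 2A = 0.01414 m² (ratio 2).
αS·A_cross = εσ·A_surf·T⁴  ⇒  T⁴ = αS/(ε·2σ).
T⁴ = 0.320·10900/(0.44·2·5.67×10⁻⁸) = 6.991×10¹⁰ K⁴.
T = (6.991×10¹⁰)^(1/4).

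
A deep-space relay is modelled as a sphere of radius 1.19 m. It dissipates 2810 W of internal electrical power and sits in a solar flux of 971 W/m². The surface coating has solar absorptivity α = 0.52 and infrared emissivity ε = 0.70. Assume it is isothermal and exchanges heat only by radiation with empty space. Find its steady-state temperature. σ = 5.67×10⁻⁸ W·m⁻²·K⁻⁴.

At steady state, absorbed solar power + internal power = radiated power.
Absorbed: α·S·A_cross = 0.52·971·4.449 = 2246 W (cross-section πr²).
Total input = 2246 + 2810 = 5056 W.
Radiated: εσ·A_surf·T⁴ with A_surf = 4πr² = 17.80 m².
T⁴ = 5056/(0.70·5.67×10⁻⁸·17.80) = 7.159×10⁹ K⁴.

T ≈ 291 K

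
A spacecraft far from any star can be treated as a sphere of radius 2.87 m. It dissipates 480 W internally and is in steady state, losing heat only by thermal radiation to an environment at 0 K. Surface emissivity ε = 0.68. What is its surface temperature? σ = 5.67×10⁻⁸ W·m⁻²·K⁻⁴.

Steady state: internal power = radiated power, P = εσA T⁴.
Radiating area A = 4πr² = 103.5 m².
T⁴ = P/(εσA) = 480/(0.68·5.67×10⁻⁸·103.5) = 1.203×10⁸ K⁴.
T = (1.203×10⁸)^(1/4).

T ≈ 105 K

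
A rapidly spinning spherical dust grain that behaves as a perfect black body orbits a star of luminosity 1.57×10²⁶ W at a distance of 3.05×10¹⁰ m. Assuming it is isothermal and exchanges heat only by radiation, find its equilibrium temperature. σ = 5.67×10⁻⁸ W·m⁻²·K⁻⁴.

First find the stellar flux at distance d: S = L/(4πd²) = 1.57×10²⁶/(4π·(3.05×10¹⁰)²) = 13430 W/m².
For an isothermal sphere, absorbed (1−a)S·πr² = emitted σ·4πr²·T⁴, so T⁴ = (1−a)S/(4σ).
T⁴ = 1.00·13430/(4·5.67×10⁻⁸) = 5.922×10¹⁰ K⁴.

T ≈ 493 K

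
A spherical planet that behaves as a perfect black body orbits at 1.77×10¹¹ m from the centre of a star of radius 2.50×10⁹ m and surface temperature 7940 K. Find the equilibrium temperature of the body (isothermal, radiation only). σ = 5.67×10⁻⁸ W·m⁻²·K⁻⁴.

The star's surface emits σT_*⁴; at distance d the flux is S = σT_*⁴(R_*/d)².
S = 5.67×10⁻⁸·(7940)⁴·(2.50×10⁹/1.77×10¹¹)² = 44960 W/m².
For an isothermal sphere T⁴ = (1−a)S/(4σ) = 1.982×10¹¹ K⁴.

T ≈ 667 K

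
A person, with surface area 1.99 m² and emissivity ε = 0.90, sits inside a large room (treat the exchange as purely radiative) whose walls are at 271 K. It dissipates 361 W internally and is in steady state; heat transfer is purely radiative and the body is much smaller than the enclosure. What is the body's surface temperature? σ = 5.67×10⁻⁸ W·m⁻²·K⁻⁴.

T ≈ 308 K

For a small grey body in a large enclosure, net radiated power = εσA(T⁴ − T_w⁴).
Steady state: P = εσA(T⁴ − T_w⁴) with A = 1.99 m².
T⁴ = P/(εσA) + T_w⁴ = 361/(0.90·5.67×10⁻⁸·1.990) + (271)⁴
    = 3.555×10⁹ + 5.394×10⁹ = 8.948×10⁹ K⁴.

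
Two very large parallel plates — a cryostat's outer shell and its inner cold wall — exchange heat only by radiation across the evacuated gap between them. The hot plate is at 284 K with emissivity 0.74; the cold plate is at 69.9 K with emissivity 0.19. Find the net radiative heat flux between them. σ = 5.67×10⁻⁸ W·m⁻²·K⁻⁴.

For two infinite grey parallel plates, q = σ(T₁⁴ − T₂⁴)/(1/ε₁ + 1/ε₂ − 1).
T₁⁴ − T₂⁴ = 6.505×10⁹ − 2.387×10⁷ = 6.482×10⁹ K⁴.
1/ε₁ + 1/ε₂ − 1 = 1.351 + 5.263 − 1 = 5.615.
q = 5.67×10⁻⁸ × 6.482×10⁹ / 5.615.

q ≈ 65.5 W/m²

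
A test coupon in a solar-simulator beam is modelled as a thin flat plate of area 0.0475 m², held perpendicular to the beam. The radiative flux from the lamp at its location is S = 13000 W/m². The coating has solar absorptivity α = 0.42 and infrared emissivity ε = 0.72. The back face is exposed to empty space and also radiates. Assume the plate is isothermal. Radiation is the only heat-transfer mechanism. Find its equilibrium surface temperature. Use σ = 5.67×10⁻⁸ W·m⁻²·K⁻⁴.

T ≈ 509 K

At equilibrium, absorbed power = emitted power.
Absorbing cross-section = A = 0.04750 m²; emitting surface = 2A = 0.09500 m² (ratio 2).
αS·A_cross = εσ·A_surf·T⁴  ⇒  T⁴ = αS/(ε·2σ).
T⁴ = 0.420·13000/(0.72·2·5.67×10⁻⁸) = 6.687×10¹⁰ K⁴.
T = (6.687×10¹⁰)^(1/4).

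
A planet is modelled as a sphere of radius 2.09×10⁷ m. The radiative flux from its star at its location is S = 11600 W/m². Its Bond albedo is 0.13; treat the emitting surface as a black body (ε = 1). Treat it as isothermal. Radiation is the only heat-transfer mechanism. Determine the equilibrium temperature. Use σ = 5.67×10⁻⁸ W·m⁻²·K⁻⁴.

T ≈ 459 K

At equilibrium, absorbed power = emitted power.
Absorbing cross-section = πr² = 1.372×10¹⁵ m²; emitting surface = 4πr² = 5.489×10¹⁵ m² (ratio 4).
(1−a)S·A_cross = εσ·A_surf·T⁴  ⇒  T⁴ = (1−a)S/(4σ).
T⁴ = 0.870·11600/(4·5.67×10⁻⁸) = 4.450×10¹⁰ K⁴.
T = (4.450×10¹⁰)^(1/4).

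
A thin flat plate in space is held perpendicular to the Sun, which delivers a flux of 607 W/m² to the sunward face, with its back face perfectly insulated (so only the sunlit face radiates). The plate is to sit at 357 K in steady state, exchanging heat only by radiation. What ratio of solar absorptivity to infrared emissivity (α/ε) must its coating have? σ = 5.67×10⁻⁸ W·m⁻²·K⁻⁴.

α/ε ≈ 1.52

Balance: αS·A = εσ·1A·T⁴ ⇒ α/ε = σT⁴/S.
α/ε = 5.67×10⁻⁸·(357)⁴/607 = 5.67×10⁻⁸·1.624×10¹⁰/607.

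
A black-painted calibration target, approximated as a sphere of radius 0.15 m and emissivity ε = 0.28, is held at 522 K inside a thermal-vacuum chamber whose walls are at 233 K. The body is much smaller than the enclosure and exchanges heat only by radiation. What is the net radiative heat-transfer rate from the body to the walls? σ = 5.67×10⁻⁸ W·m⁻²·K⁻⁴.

For a small grey body in a large enclosure: P_net = εσA(T_body⁴ − T_wall⁴).
A = 4πr² = 0.2827 m²; T_body⁴ − T_wall⁴ = 7.425×10¹⁰ − 2.947×10⁹ = 7.130×10¹⁰ K⁴.
|P_net| = 0.28·5.67×10⁻⁸·0.2827·7.130×10¹⁰.

P_net ≈ 320 W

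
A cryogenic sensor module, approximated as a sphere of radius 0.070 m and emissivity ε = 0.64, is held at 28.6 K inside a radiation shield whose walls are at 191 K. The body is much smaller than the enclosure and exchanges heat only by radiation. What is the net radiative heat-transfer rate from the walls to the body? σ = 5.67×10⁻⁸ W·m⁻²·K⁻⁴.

For a small grey body in a large enclosure: P_net = εσA(T_body⁴ − T_wall⁴).
A = 4πr² = 0.06158 m²; T_body⁴ − T_wall⁴ = 6.691×10⁵ − 1.331×10⁹ = -1.330×10⁹ K⁴.
|P_net| = 0.64·5.67×10⁻⁸·0.06158·1.330×10⁹.

P_net ≈ 2.97 W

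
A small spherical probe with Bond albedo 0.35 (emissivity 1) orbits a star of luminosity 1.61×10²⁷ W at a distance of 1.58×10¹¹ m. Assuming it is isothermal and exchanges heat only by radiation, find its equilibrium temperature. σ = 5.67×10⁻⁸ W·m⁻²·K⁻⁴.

T ≈ 348 K

First find the stellar flux at distance d: S = L/(4πd²) = 1.61×10²⁷/(4π·(1.58×10¹¹)²) = 5132 W/m².
For an isothermal sphere, absorbed (1−a)S·πr² = emitted σ·4πr²·T⁴, so T⁴ = (1−a)S/(4σ).
T⁴ = 0.650·5132/(4·5.67×10⁻⁸) = 1.471×10¹⁰ K⁴.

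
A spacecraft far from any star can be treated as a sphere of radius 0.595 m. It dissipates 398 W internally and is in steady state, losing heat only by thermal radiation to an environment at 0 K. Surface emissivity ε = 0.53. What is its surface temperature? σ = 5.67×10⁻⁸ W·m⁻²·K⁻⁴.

T ≈ 234 K

Steady state: internal power = radiated power, P = εσA T⁴.
Radiating area A = 4πr² = 4.449 m².
T⁴ = P/(εσA) = 398/(0.53·5.67×10⁻⁸·4.449) = 2.977×10⁹ K⁴.
T = (2.977×10⁹)^(1/4).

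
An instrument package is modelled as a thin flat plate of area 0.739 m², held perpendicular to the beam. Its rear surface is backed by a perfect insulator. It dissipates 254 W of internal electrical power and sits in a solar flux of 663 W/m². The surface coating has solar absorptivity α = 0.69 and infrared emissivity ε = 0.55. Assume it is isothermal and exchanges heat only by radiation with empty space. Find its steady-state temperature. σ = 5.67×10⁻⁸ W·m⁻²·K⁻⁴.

At steady state, absorbed solar power + internal power = radiated power.
Absorbed: α·S·A_cross = 0.69·663·0.7390 = 338.1 W (cross-section A).
Total input = 338.1 + 254 = 592.1 W.
Radiated: εσ·A_surf·T⁴ with A_surf = A = 0.7390 m².
T⁴ = 592.1/(0.55·5.67×10⁻⁸·0.7390) = 2.569×10¹⁰ K⁴.

T ≈ 400 K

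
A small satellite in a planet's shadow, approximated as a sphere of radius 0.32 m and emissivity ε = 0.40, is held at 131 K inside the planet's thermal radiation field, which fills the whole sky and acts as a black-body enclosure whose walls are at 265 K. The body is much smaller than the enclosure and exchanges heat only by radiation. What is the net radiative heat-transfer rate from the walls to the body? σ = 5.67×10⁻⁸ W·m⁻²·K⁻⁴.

P_net ≈ 135 W

For a small grey body in a large enclosure: P_net = εσA(T_body⁴ − T_wall⁴).
A = 4πr² = 1.287 m²; T_body⁴ − T_wall⁴ = 2.945×10⁸ − 4.932×10⁹ = -4.637×10⁹ K⁴.
|P_net| = 0.40·5.67×10⁻⁸·1.287·4.637×10⁹.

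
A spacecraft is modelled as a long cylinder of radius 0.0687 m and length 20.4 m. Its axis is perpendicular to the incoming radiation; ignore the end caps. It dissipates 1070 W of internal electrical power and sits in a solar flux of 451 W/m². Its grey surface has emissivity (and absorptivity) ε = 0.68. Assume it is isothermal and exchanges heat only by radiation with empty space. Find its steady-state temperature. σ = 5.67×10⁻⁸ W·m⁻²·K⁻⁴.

T ≈ 275 K

At steady state, absorbed solar power + internal power = radiated power.
Absorbed: α·S·A_cross = 0.68·451·2.803 = 859.6 W (cross-section 2rL).
Total input = 859.6 + 1070 = 1930 W.
Radiated: εσ·A_surf·T⁴ with A_surf = 2πrL = 8.806 m².
T⁴ = 1930/(0.68·5.67×10⁻⁸·8.806) = 5.683×10⁹ K⁴.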